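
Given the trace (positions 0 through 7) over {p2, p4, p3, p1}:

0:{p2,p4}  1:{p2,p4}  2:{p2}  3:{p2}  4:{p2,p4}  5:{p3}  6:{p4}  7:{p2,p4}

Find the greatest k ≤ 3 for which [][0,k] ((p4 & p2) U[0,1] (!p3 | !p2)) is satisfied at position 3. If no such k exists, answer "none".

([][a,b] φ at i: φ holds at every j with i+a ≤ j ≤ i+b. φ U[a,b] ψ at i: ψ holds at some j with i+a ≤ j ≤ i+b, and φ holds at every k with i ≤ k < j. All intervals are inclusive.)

3

((p4 & p2) U[0,1] (!p3 | !p2)) must hold from j=3 onward; find where it first fails.
  j=3: holds
  j=4: holds
  j=5: holds
  j=6: holds
Holds through j=6; largest k = 3.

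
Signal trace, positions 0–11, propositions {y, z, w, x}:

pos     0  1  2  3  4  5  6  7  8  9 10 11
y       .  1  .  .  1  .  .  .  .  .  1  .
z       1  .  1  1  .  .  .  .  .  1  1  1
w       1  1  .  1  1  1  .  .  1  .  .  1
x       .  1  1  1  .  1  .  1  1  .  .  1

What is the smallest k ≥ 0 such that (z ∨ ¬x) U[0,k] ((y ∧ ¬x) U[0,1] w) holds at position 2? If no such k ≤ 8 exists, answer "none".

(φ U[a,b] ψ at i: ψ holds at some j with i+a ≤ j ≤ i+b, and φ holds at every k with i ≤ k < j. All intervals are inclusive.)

Need earliest j ≥ 2 with ((y ∧ ¬x) U[0,1] w), and (z ∨ ¬x) at every k in [2,j-1].
  j=2: rhs fails.
  j=3: rhs holds; lhs holds on [2,2]. k = 1.

1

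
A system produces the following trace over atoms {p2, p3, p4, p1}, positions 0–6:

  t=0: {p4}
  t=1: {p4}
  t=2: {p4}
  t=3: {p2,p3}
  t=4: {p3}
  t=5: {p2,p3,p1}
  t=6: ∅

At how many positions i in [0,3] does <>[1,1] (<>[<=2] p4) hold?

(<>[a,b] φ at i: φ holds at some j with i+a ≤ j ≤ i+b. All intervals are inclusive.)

Evaluate at each i in [0,3]:
  i=0: ✓ (witness j=1)
  i=1: ✓ (witness j=2)
  i=2: ✗ (none in [3,3])
  i=3: ✗ (none in [4,4])
Positions where it holds: {0, 1} → 2.

2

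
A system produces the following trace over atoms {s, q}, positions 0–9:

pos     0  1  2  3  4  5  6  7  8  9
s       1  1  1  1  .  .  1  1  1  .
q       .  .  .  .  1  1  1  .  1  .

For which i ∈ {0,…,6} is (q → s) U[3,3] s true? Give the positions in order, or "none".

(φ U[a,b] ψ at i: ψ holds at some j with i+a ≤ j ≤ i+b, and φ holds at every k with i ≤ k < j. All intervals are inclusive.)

Evaluate at each i in [0,6]:
  i=0: ✓ (rhs at j=3; lhs holds on [0,2])
  i=1: ✗ (no rhs in [4,4])
  i=2: ✗ (no rhs in [5,5])
  i=3: ✗ (lhs fails at k=4 before rhs at j=6)
  i=4: ✗ (lhs fails at k=4 before rhs at j=7)
  i=5: ✗ (lhs fails at k=5 before rhs at j=8)
  i=6: ✗ (no rhs in [9,9])

0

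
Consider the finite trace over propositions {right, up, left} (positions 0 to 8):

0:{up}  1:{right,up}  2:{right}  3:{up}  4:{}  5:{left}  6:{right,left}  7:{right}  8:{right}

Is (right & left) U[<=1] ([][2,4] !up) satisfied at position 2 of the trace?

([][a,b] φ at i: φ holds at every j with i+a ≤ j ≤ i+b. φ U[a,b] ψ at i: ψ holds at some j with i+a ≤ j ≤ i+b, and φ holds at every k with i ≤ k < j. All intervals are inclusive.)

Holds

Need some j in [2,3] with [][2,4] !up, and (right & left) at every k in [2,j-1].
  j=2: [][2,4] !up holds; no prefix to check → satisfied.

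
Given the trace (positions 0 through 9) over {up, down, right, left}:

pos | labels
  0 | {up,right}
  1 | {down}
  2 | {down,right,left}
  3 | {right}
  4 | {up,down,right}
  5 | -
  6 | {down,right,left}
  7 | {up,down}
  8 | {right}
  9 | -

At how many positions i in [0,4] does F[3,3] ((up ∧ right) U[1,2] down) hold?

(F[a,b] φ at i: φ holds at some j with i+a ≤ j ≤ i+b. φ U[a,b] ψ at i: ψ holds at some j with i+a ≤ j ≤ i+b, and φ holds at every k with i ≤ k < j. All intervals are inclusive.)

0

Evaluate at each i in [0,4]:
  i=0: ✗ (none in [3,3])
  i=1: ✗ (none in [4,4])
  i=2: ✗ (none in [5,5])
  i=3: ✗ (none in [6,6])
  i=4: ✗ (none in [7,7])
Positions where it holds: {} → 0.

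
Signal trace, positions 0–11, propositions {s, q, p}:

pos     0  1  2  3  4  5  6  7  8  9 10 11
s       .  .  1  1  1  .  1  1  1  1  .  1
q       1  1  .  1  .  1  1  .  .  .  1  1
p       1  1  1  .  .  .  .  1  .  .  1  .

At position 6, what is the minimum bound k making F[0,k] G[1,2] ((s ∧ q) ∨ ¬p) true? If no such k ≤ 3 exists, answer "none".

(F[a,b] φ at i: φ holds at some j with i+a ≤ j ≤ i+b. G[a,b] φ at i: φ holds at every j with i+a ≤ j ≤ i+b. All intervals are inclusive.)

1

Scan j = 6,7,… for G[1,2] ((s ∧ q) ∨ ¬p):
  j=6: fails
  j=7: holds
First hit at j=7, so smallest k = 7-6 = 1.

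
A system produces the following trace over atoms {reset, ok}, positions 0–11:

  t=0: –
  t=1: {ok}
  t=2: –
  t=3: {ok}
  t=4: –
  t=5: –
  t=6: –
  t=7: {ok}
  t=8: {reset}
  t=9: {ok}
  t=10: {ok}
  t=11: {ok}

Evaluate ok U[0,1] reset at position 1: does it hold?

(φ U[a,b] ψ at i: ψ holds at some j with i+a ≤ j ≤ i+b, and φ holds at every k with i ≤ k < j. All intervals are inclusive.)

Need some j in [1,2] with reset, and ok at every k in [1,j-1].
  j=1: reset false.
  j=2: reset false.
No j in the window works → until fails.

No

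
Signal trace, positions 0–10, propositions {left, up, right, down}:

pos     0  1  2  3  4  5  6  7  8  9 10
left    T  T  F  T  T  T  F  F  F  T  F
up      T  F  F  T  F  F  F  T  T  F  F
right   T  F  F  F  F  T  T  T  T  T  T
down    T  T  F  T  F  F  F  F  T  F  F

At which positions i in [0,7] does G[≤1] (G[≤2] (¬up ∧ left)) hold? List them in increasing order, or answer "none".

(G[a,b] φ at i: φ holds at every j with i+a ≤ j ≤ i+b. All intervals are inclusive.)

Evaluate at each i in [0,7]:
  i=0: ✗ (fails at j=0)
  i=1: ✗ (fails at j=1)
  i=2: ✗ (fails at j=2)
  i=3: ✗ (fails at j=3)
  i=4: ✗ (fails at j=4)
  i=5: ✗ (fails at j=5)
  i=6: ✗ (fails at j=6)
  i=7: ✗ (fails at j=7)

none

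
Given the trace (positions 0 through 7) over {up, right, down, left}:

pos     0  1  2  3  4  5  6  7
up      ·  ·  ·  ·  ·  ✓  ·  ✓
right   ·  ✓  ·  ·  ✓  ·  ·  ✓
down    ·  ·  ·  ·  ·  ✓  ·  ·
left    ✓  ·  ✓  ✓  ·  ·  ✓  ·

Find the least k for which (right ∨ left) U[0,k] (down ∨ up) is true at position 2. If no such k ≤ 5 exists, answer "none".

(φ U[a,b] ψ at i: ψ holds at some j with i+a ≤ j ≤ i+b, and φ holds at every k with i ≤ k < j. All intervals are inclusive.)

Need earliest j ≥ 2 with (down ∨ up), and (right ∨ left) at every k in [2,j-1].
  j=2: rhs fails.
  j=3: rhs fails.
  j=4: rhs fails.
  j=5: rhs holds; lhs holds on [2,4]. k = 3.

3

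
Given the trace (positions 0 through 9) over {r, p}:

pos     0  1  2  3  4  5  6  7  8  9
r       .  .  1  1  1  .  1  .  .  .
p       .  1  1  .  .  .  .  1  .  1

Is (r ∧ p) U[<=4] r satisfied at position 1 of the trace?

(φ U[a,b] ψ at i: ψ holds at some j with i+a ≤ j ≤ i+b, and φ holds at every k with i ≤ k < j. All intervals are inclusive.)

No

Need some j in [1,5] with r, and (r ∧ p) at every k in [1,j-1].
  j=1: r false.
  j=2: r holds, but (r ∧ p) fails at k=1 → not this j.
  j=3: r holds, but (r ∧ p) fails at k=1 → not this j.
  j=4: r holds, but (r ∧ p) fails at k=1 → not this j.
  j=5: r false.
No j in the window works → until fails.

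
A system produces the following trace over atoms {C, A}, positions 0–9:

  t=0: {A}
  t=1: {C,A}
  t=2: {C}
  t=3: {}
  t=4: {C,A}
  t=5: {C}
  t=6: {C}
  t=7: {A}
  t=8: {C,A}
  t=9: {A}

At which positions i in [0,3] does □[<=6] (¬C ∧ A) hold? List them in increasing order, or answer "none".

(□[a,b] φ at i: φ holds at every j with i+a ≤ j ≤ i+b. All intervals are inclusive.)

Evaluate at each i in [0,3]:
  i=0: ✗ (fails at j=1)
  i=1: ✗ (fails at j=1)
  i=2: ✗ (fails at j=2)
  i=3: ✗ (fails at j=3)

none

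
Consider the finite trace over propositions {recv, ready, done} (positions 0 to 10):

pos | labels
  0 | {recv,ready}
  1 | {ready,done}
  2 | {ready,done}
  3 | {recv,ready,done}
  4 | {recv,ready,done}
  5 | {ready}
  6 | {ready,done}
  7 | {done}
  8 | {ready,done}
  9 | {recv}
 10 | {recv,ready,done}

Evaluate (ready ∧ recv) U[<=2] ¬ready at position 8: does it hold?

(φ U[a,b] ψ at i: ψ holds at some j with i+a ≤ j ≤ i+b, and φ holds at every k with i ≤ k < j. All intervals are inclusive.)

Does not hold

Need some j in [8,10] with ¬ready, and (ready ∧ recv) at every k in [8,j-1].
  j=8: ¬ready false.
  j=9: ¬ready holds, but (ready ∧ recv) fails at k=8 → not this j.
  j=10: ¬ready false.
No j in the window works → until fails.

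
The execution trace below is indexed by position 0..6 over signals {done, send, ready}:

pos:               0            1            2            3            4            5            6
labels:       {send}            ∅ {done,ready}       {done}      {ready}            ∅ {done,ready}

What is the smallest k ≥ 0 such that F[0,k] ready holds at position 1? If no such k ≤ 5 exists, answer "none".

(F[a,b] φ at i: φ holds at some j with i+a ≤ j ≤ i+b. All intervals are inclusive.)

Scan j = 1,2,… for ready:
  j=1: fails
  j=2: holds
First hit at j=2, so smallest k = 2-1 = 1.

1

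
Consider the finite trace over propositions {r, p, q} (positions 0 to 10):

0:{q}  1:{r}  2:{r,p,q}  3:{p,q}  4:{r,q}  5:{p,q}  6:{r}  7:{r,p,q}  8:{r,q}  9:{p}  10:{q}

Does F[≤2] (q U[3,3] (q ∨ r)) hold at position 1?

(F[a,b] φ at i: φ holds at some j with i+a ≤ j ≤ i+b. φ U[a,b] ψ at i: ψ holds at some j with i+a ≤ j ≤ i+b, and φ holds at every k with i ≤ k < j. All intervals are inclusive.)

True

Check (q U[3,3] (q ∨ r)) at each j in [1,3]:
  j=1: fails
  j=2: holds
  j=3: holds
Found at j=2 → formula holds.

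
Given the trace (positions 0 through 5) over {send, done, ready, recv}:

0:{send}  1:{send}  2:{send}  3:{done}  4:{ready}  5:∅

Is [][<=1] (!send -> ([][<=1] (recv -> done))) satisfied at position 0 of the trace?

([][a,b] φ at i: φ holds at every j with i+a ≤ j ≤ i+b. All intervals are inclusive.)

Yes

Check (!send -> ([][<=1] (recv -> done))) at every j in [0,1]:
  j=0: antecedent false → ✓
  j=1: antecedent false → ✓
All positions satisfy it → formula holds.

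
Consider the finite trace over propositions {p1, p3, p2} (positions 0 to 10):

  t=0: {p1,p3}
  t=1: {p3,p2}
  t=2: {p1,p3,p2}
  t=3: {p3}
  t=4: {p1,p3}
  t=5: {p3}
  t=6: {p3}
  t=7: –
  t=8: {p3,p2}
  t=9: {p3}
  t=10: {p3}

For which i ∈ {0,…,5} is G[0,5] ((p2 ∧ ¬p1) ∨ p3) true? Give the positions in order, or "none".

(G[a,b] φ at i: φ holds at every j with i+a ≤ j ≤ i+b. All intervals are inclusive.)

0, 1

Evaluate at each i in [0,5]:
  i=0: ✓ (all of [0,5])
  i=1: ✓ (all of [1,6])
  i=2: ✗ (fails at j=7)
  i=3: ✗ (fails at j=7)
  i=4: ✗ (fails at j=7)
  i=5: ✗ (fails at j=7)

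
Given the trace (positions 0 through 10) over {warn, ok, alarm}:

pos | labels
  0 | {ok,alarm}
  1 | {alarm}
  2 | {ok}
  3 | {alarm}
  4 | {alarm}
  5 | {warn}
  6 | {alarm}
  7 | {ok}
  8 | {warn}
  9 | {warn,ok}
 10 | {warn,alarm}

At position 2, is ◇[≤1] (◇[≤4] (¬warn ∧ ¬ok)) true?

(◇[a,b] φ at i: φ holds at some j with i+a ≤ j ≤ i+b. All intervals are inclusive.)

Check ◇[≤4] (¬warn ∧ ¬ok) at each j in [2,3]:
  j=2: holds (witness at 3)
  j=3: holds (witness at 3)
Found at j=2 → formula holds.

True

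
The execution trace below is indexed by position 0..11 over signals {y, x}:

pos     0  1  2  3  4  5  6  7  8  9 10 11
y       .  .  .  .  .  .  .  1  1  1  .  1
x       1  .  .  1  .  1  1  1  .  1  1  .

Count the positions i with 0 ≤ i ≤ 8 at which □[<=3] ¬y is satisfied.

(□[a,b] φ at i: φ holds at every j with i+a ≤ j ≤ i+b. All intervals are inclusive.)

Evaluate at each i in [0,8]:
  i=0: ✓ (all of [0,3])
  i=1: ✓ (all of [1,4])
  i=2: ✓ (all of [2,5])
  i=3: ✓ (all of [3,6])
  i=4: ✗ (fails at j=7)
  i=5: ✗ (fails at j=7)
  i=6: ✗ (fails at j=7)
  i=7: ✗ (fails at j=7)
  i=8: ✗ (fails at j=8)
Positions where it holds: {0, 1, 2, 3} → 4.

4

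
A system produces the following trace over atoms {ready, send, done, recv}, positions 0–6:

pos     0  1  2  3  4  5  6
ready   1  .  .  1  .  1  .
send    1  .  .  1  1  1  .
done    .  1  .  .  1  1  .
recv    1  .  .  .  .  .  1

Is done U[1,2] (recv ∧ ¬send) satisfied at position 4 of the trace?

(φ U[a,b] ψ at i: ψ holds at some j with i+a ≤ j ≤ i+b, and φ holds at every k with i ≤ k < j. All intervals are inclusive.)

Need some j in [5,6] with (recv ∧ ¬send), and done at every k in [4,j-1].
  j=5: (recv ∧ ¬send) false.
  j=6: (recv ∧ ¬send) holds; done holds at every k in [4,5] → satisfied.

Holds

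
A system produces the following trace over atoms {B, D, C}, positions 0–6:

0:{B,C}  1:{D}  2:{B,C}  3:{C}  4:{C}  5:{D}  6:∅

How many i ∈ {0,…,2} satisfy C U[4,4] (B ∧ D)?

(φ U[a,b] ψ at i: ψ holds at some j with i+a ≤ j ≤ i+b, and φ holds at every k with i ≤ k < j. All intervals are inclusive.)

0

Evaluate at each i in [0,2]:
  i=0: ✗ (no rhs in [4,4])
  i=1: ✗ (no rhs in [5,5])
  i=2: ✗ (no rhs in [6,6])
Positions where it holds: {} → 0.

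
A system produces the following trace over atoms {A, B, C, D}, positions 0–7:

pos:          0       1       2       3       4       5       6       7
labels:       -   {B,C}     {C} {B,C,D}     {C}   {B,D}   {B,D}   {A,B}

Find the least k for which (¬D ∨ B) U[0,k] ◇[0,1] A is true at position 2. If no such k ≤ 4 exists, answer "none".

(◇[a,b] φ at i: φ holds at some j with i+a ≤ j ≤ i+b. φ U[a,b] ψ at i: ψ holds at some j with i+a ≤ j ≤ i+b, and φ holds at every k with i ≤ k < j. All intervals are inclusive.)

4

Need earliest j ≥ 2 with ◇[0,1] A, and (¬D ∨ B) at every k in [2,j-1].
  j=2: rhs fails.
  j=3: rhs fails.
  j=4: rhs fails.
  j=5: rhs fails.
  j=6: rhs holds; lhs holds on [2,5]. k = 4.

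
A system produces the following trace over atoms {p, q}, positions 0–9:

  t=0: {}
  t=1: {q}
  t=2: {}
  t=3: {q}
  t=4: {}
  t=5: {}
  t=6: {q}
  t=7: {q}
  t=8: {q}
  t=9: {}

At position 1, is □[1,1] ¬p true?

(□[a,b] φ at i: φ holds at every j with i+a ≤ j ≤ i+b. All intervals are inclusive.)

Check ¬p at every j in [2,2]:
  j=2: true
All positions satisfy it → formula holds.

Yes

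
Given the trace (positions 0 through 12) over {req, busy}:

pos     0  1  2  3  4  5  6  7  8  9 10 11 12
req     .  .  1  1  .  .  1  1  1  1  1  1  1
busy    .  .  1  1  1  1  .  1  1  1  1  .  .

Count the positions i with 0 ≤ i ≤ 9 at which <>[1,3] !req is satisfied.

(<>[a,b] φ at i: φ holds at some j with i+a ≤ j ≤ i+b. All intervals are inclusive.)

5

Evaluate at each i in [0,9]:
  i=0: ✓ (witness j=1)
  i=1: ✓ (witness j=4)
  i=2: ✓ (witness j=4)
  i=3: ✓ (witness j=4)
  i=4: ✓ (witness j=5)
  i=5: ✗ (none in [6,8])
  i=6: ✗ (none in [7,9])
  i=7: ✗ (none in [8,10])
  i=8: ✗ (none in [9,11])
  i=9: ✗ (none in [10,12])
Positions where it holds: {0, 1, 2, 3, 4} → 5.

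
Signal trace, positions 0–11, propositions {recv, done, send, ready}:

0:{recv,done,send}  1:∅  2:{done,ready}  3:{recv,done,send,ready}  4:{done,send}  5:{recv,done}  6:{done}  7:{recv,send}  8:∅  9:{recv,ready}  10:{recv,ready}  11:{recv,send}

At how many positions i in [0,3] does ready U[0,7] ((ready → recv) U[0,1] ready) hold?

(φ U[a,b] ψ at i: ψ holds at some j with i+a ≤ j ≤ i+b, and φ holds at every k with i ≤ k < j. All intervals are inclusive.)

Evaluate at each i in [0,3]:
  i=0: ✗ (lhs fails at k=0 before rhs at j=1)
  i=1: ✓ (rhs at j=1)
  i=2: ✓ (rhs at j=2)
  i=3: ✓ (rhs at j=3)
Positions where it holds: {1, 2, 3} → 3.

3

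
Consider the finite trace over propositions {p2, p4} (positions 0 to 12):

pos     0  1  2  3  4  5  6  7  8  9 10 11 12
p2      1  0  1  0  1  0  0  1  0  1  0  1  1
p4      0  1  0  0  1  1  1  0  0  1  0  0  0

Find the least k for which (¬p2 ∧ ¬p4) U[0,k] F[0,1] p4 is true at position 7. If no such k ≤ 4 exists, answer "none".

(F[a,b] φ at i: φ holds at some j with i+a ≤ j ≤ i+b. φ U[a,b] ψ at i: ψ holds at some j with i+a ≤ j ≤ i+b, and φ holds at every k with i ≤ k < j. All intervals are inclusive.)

none

Need earliest j ≥ 7 with F[0,1] p4, and (¬p2 ∧ ¬p4) at every k in [7,j-1].
  j=7: rhs fails.
  j=8: rhs holds but lhs fails at k=7.
  j=9: rhs holds but lhs fails at k=7.
  j=10: rhs fails.
  j=11: rhs fails.
No witness within the range → none.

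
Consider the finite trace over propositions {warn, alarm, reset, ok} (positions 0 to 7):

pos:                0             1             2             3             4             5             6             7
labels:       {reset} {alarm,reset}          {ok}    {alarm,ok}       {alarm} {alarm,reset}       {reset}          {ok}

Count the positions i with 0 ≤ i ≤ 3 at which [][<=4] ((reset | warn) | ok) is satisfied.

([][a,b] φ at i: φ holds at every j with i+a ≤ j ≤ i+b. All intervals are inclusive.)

Evaluate at each i in [0,3]:
  i=0: ✗ (fails at j=4)
  i=1: ✗ (fails at j=4)
  i=2: ✗ (fails at j=4)
  i=3: ✗ (fails at j=4)
Positions where it holds: {} → 0.

0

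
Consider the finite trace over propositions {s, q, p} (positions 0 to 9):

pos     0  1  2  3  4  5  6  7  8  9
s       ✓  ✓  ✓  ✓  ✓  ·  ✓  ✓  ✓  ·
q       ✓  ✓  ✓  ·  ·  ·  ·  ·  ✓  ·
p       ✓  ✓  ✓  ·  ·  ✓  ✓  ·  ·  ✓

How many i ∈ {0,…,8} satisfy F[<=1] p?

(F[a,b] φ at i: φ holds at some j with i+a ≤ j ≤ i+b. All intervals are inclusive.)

7

Evaluate at each i in [0,8]:
  i=0: ✓ (witness j=0)
  i=1: ✓ (witness j=1)
  i=2: ✓ (witness j=2)
  i=3: ✗ (none in [3,4])
  i=4: ✓ (witness j=5)
  i=5: ✓ (witness j=5)
  i=6: ✓ (witness j=6)
  i=7: ✗ (none in [7,8])
  i=8: ✓ (witness j=9)
Positions where it holds: {0, 1, 2, 4, 5, 6, 8} → 7.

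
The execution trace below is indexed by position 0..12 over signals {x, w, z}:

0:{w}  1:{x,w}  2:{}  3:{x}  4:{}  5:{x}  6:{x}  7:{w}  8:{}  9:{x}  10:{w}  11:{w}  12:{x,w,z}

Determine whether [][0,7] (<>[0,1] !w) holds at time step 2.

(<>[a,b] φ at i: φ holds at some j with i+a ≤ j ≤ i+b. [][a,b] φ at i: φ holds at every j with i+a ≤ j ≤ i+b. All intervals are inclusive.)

True

Check <>[0,1] !w at every j in [2,9]:
  j=2: holds (witness at 2)
  j=3: holds (witness at 3)
  j=4: holds (witness at 4)
  j=5: holds (witness at 5)
  j=6: holds (witness at 6)
  j=7: holds (witness at 8)
  j=8: holds (witness at 8)
  j=9: holds (witness at 9)
All positions satisfy it → formula holds.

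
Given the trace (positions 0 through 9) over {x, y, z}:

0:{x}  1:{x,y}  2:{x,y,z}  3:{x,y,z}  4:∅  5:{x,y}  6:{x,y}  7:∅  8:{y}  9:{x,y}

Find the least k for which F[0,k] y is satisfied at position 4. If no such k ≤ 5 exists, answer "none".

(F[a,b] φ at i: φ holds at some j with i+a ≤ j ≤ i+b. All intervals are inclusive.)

1

Scan j = 4,5,… for y:
  j=4: fails
  j=5: holds
First hit at j=5, so smallest k = 5-4 = 1.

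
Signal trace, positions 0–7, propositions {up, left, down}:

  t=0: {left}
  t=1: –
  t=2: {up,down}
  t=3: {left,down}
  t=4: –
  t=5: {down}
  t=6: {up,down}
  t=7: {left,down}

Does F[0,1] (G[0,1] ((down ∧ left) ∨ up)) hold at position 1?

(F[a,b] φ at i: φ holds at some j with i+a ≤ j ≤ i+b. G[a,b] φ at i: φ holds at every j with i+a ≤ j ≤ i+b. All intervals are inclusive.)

Holds

Check G[0,1] ((down ∧ left) ∨ up) at each j in [1,2]:
  j=1: fails at 1
  j=2: holds on [2,3]
Found at j=2 → formula holds.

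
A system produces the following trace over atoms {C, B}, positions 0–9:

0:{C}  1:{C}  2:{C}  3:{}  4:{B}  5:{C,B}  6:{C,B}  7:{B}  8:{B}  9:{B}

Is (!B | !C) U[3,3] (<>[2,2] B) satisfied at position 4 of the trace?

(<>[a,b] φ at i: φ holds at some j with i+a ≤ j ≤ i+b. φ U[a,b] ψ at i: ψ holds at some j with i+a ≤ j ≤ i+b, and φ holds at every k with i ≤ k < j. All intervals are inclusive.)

Does not hold

Need some j in [7,7] with <>[2,2] B, and (!B | !C) at every k in [4,j-1].
  j=7: <>[2,2] B holds, but (!B | !C) fails at k=5 → not this j.
No j in the window works → until fails.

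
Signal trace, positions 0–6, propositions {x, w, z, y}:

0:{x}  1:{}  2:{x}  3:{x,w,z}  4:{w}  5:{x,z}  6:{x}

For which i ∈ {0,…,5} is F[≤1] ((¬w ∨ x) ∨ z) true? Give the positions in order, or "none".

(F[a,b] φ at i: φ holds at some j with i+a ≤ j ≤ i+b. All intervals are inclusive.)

0, 1, 2, 3, 4, 5

Evaluate at each i in [0,5]:
  i=0: ✓ (witness j=0)
  i=1: ✓ (witness j=1)
  i=2: ✓ (witness j=2)
  i=3: ✓ (witness j=3)
  i=4: ✓ (witness j=5)
  i=5: ✓ (witness j=5)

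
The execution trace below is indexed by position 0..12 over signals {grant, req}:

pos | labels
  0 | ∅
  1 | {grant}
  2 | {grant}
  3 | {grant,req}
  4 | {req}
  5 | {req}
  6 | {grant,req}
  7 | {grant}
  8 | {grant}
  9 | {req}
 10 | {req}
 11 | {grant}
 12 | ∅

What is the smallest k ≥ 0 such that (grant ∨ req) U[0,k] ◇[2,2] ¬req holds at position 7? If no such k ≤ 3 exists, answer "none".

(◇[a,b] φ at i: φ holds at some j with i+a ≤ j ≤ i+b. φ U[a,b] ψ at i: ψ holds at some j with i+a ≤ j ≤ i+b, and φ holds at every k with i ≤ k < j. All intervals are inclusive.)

Need earliest j ≥ 7 with ◇[2,2] ¬req, and (grant ∨ req) at every k in [7,j-1].
  j=7: rhs fails.
  j=8: rhs fails.
  j=9: rhs holds; lhs holds on [7,8]. k = 2.

2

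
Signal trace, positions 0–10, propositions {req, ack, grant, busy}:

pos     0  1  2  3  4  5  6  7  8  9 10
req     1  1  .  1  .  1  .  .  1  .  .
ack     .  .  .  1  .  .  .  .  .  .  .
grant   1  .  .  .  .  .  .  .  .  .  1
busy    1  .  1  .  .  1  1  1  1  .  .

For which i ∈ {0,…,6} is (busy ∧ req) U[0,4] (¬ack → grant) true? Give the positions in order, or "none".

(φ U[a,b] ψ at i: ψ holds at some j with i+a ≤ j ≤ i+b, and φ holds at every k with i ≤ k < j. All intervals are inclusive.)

Evaluate at each i in [0,6]:
  i=0: ✓ (rhs at j=0)
  i=1: ✗ (lhs fails at k=1 before rhs at j=3)
  i=2: ✗ (lhs fails at k=2 before rhs at j=3)
  i=3: ✓ (rhs at j=3)
  i=4: ✗ (no rhs in [4,8])
  i=5: ✗ (no rhs in [5,9])
  i=6: ✗ (lhs fails at k=6 before rhs at j=10)

0, 3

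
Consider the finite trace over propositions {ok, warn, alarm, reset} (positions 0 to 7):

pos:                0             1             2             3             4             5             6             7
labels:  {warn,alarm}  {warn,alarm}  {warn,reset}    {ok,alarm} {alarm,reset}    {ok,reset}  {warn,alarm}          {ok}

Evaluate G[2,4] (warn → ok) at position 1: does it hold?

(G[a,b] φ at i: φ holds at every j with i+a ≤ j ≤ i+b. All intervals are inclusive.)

Holds

Check (warn → ok) at every j in [3,5]:
  j=3: antecedent false → ✓
  j=4: antecedent false → ✓
  j=5: antecedent false → ✓
All positions satisfy it → formula holds.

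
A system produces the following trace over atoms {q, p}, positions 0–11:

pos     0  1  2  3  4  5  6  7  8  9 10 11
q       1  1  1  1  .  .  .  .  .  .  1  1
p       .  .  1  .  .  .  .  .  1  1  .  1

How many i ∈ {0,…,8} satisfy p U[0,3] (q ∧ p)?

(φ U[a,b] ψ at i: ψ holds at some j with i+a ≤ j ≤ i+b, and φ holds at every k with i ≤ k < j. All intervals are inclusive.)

1

Evaluate at each i in [0,8]:
  i=0: ✗ (lhs fails at k=0 before rhs at j=2)
  i=1: ✗ (lhs fails at k=1 before rhs at j=2)
  i=2: ✓ (rhs at j=2)
  i=3: ✗ (no rhs in [3,6])
  i=4: ✗ (no rhs in [4,7])
  i=5: ✗ (no rhs in [5,8])
  i=6: ✗ (no rhs in [6,9])
  i=7: ✗ (no rhs in [7,10])
  i=8: ✗ (lhs fails at k=10 before rhs at j=11)
Positions where it holds: {2} → 1.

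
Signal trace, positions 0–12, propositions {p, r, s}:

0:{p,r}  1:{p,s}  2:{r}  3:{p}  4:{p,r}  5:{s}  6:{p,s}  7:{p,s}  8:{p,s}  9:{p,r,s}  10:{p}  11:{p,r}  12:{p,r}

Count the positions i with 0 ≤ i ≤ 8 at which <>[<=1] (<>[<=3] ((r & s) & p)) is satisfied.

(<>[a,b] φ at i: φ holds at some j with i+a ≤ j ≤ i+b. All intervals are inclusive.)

Evaluate at each i in [0,8]:
  i=0: ✗ (none in [0,1])
  i=1: ✗ (none in [1,2])
  i=2: ✗ (none in [2,3])
  i=3: ✗ (none in [3,4])
  i=4: ✗ (none in [4,5])
  i=5: ✓ (witness j=6)
  i=6: ✓ (witness j=6)
  i=7: ✓ (witness j=7)
  i=8: ✓ (witness j=8)
Positions where it holds: {5, 6, 7, 8} → 4.

4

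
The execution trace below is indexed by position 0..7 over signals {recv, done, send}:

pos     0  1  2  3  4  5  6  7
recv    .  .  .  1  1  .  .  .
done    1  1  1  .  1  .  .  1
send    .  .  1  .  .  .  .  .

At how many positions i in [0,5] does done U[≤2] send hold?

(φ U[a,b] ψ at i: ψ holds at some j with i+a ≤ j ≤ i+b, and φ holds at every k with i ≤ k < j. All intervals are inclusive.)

Evaluate at each i in [0,5]:
  i=0: ✓ (rhs at j=2; lhs holds on [0,1])
  i=1: ✓ (rhs at j=2; lhs holds on [1,1])
  i=2: ✓ (rhs at j=2)
  i=3: ✗ (no rhs in [3,5])
  i=4: ✗ (no rhs in [4,6])
  i=5: ✗ (no rhs in [5,7])
Positions where it holds: {0, 1, 2} → 3.

3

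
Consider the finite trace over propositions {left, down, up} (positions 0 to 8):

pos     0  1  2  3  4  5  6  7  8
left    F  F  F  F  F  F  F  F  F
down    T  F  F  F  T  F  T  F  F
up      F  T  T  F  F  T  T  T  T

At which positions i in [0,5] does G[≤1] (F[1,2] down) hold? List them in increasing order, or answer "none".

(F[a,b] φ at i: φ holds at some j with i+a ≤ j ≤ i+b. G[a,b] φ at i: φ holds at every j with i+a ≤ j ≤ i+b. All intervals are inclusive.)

2, 3, 4

Evaluate at each i in [0,5]:
  i=0: ✗ (fails at j=0)
  i=1: ✗ (fails at j=1)
  i=2: ✓ (all of [2,3])
  i=3: ✓ (all of [3,4])
  i=4: ✓ (all of [4,5])
  i=5: ✗ (fails at j=6)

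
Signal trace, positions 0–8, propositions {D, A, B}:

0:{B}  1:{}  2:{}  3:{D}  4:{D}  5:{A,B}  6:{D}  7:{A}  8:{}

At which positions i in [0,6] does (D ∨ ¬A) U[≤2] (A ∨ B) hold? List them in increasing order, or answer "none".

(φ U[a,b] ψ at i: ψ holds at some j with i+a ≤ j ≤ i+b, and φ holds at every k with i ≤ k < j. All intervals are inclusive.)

0, 3, 4, 5, 6

Evaluate at each i in [0,6]:
  i=0: ✓ (rhs at j=0)
  i=1: ✗ (no rhs in [1,3])
  i=2: ✗ (no rhs in [2,4])
  i=3: ✓ (rhs at j=5; lhs holds on [3,4])
  i=4: ✓ (rhs at j=5; lhs holds on [4,4])
  i=5: ✓ (rhs at j=5)
  i=6: ✓ (rhs at j=7; lhs holds on [6,6])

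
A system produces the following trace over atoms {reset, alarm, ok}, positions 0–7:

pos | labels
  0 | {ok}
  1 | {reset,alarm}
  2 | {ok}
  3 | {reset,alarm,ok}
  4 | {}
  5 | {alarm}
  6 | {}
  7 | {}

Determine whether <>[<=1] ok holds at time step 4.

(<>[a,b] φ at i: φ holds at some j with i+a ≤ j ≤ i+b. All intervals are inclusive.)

Check ok at each j in [4,5]:
  j=4: false
  j=5: false
No position in the window satisfies it → formula fails.

No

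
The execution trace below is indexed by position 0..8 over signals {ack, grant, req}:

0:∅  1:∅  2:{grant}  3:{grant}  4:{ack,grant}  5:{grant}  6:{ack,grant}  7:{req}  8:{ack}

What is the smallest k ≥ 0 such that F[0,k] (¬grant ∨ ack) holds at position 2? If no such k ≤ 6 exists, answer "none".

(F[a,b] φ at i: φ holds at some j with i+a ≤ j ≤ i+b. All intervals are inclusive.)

2

Scan j = 2,3,… for (¬grant ∨ ack):
  j=2: fails
  j=3: fails
  j=4: holds
First hit at j=4, so smallest k = 4-2 = 2.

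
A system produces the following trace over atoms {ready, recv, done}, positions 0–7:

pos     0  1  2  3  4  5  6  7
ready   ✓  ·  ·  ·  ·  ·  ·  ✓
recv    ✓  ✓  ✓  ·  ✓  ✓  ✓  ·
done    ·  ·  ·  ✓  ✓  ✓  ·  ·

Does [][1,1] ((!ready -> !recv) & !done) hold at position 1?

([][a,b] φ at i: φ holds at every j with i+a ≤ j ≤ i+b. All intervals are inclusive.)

No

Check ((!ready -> !recv) & !done) at every j in [2,2]:
  j=2: false
Fails at j=2 → formula fails.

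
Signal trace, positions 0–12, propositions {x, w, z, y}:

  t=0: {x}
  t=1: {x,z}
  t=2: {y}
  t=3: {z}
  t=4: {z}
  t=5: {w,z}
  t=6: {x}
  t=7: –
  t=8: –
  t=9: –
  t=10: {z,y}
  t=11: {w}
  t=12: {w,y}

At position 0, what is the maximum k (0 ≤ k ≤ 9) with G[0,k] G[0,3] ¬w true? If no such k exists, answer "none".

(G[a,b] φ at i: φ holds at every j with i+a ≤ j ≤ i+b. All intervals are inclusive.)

1

G[0,3] ¬w must hold from j=0 onward; find where it first fails.
  j=0: holds
  j=1: holds
  j=2: fails
Holds on [0,1], so largest k = 1.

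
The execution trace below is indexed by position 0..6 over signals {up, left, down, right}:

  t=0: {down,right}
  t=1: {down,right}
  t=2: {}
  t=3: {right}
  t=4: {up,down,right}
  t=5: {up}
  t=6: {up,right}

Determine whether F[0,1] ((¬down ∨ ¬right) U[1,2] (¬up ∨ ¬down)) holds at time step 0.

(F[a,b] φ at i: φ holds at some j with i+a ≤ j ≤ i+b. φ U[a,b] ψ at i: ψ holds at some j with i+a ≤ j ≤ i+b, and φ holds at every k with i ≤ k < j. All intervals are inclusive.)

False

Check ((¬down ∨ ¬right) U[1,2] (¬up ∨ ¬down)) at each j in [0,1]:
  j=0: fails
  j=1: fails
No position in the window satisfies it → formula fails.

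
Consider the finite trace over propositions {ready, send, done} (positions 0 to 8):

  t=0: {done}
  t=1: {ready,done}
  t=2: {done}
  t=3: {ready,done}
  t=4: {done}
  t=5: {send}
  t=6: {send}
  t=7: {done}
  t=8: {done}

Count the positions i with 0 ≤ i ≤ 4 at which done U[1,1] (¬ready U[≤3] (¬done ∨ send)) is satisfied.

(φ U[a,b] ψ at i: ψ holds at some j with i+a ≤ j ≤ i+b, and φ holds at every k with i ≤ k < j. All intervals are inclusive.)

2

Evaluate at each i in [0,4]:
  i=0: ✗ (no rhs in [1,1])
  i=1: ✗ (no rhs in [2,2])
  i=2: ✗ (no rhs in [3,3])
  i=3: ✓ (rhs at j=4; lhs holds on [3,3])
  i=4: ✓ (rhs at j=5; lhs holds on [4,4])
Positions where it holds: {3, 4} → 2.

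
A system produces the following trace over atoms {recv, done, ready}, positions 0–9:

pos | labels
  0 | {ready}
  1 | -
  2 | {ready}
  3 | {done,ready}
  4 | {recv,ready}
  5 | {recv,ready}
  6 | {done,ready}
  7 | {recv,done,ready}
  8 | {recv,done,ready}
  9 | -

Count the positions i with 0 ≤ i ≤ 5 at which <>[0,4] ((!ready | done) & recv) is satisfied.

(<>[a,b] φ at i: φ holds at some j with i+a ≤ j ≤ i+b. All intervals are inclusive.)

3

Evaluate at each i in [0,5]:
  i=0: ✗ (none in [0,4])
  i=1: ✗ (none in [1,5])
  i=2: ✗ (none in [2,6])
  i=3: ✓ (witness j=7)
  i=4: ✓ (witness j=7)
  i=5: ✓ (witness j=7)
Positions where it holds: {3, 4, 5} → 3.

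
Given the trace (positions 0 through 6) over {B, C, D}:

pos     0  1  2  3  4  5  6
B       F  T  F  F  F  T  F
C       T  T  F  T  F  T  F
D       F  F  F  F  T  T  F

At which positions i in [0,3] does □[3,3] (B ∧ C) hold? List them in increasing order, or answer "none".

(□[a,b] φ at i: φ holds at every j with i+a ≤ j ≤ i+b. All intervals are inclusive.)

Evaluate at each i in [0,3]:
  i=0: ✗ (fails at j=3)
  i=1: ✗ (fails at j=4)
  i=2: ✓ (all of [5,5])
  i=3: ✗ (fails at j=6)

2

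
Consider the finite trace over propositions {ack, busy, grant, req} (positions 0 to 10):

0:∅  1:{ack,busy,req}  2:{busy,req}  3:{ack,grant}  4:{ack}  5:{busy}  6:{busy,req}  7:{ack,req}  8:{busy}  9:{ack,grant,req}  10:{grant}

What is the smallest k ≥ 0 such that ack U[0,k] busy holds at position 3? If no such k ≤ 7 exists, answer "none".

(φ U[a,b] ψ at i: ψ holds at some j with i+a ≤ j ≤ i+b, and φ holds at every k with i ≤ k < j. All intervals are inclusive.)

2

Need earliest j ≥ 3 with busy, and ack at every k in [3,j-1].
  j=3: rhs fails.
  j=4: rhs fails.
  j=5: rhs holds; lhs holds on [3,4]. k = 2.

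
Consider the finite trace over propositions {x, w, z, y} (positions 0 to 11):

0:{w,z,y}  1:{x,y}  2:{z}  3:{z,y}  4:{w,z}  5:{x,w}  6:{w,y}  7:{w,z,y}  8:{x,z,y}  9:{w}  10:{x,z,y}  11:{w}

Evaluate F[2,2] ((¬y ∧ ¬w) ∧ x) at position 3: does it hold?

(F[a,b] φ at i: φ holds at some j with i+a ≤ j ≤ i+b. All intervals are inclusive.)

Check ((¬y ∧ ¬w) ∧ x) at each j in [5,5]:
  j=5: false
No position in the window satisfies it → formula fails.

No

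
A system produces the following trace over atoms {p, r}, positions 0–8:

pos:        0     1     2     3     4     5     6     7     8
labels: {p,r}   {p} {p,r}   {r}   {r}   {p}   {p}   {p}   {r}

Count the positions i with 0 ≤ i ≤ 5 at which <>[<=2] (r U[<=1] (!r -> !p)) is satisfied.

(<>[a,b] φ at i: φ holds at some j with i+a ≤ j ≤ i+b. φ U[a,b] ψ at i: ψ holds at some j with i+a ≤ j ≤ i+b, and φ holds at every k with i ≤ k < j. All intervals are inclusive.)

Evaluate at each i in [0,5]:
  i=0: ✓ (witness j=0)
  i=1: ✓ (witness j=2)
  i=2: ✓ (witness j=2)
  i=3: ✓ (witness j=3)
  i=4: ✓ (witness j=4)
  i=5: ✗ (none in [5,7])
Positions where it holds: {0, 1, 2, 3, 4} → 5.

5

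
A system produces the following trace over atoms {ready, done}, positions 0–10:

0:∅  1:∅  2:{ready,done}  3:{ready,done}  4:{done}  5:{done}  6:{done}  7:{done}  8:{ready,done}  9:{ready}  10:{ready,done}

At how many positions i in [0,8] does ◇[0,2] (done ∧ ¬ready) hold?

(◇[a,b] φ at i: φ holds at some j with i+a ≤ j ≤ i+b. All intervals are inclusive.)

6

Evaluate at each i in [0,8]:
  i=0: ✗ (none in [0,2])
  i=1: ✗ (none in [1,3])
  i=2: ✓ (witness j=4)
  i=3: ✓ (witness j=4)
  i=4: ✓ (witness j=4)
  i=5: ✓ (witness j=5)
  i=6: ✓ (witness j=6)
  i=7: ✓ (witness j=7)
  i=8: ✗ (none in [8,10])
Positions where it holds: {2, 3, 4, 5, 6, 7} → 6.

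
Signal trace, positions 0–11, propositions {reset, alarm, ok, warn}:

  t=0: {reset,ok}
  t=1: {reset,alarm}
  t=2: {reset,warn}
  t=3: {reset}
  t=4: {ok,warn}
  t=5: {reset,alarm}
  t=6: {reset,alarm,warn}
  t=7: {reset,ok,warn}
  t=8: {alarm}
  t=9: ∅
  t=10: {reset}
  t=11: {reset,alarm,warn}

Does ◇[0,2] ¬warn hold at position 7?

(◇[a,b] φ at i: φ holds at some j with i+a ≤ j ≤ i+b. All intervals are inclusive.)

Check ¬warn at each j in [7,9]:
  j=7: false
  j=8: true
  j=9: true
Found at j=8 → formula holds.

Holds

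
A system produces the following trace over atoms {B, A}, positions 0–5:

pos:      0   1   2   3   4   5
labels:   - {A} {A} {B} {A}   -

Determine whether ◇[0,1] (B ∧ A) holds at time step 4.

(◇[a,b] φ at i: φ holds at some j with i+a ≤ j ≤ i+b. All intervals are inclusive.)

Check (B ∧ A) at each j in [4,5]:
  j=4: false
  j=5: false
No position in the window satisfies it → formula fails.

False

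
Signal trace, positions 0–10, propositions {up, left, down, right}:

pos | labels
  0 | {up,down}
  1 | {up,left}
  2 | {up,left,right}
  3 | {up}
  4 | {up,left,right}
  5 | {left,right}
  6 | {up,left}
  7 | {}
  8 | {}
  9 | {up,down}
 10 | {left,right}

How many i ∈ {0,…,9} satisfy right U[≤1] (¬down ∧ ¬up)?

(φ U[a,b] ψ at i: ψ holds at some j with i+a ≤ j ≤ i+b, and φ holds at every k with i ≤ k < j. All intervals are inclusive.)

Evaluate at each i in [0,9]:
  i=0: ✗ (no rhs in [0,1])
  i=1: ✗ (no rhs in [1,2])
  i=2: ✗ (no rhs in [2,3])
  i=3: ✗ (no rhs in [3,4])
  i=4: ✓ (rhs at j=5; lhs holds on [4,4])
  i=5: ✓ (rhs at j=5)
  i=6: ✗ (lhs fails at k=6 before rhs at j=7)
  i=7: ✓ (rhs at j=7)
  i=8: ✓ (rhs at j=8)
  i=9: ✗ (lhs fails at k=9 before rhs at j=10)
Positions where it holds: {4, 5, 7, 8} → 4.

4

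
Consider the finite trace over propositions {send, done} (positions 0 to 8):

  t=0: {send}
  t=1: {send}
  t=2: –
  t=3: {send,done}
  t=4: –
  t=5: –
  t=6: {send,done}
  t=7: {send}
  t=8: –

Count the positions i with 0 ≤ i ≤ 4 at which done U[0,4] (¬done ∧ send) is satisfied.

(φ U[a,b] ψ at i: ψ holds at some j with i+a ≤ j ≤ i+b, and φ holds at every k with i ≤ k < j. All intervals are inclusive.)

2

Evaluate at each i in [0,4]:
  i=0: ✓ (rhs at j=0)
  i=1: ✓ (rhs at j=1)
  i=2: ✗ (no rhs in [2,6])
  i=3: ✗ (lhs fails at k=4 before rhs at j=7)
  i=4: ✗ (lhs fails at k=4 before rhs at j=7)
Positions where it holds: {0, 1} → 2.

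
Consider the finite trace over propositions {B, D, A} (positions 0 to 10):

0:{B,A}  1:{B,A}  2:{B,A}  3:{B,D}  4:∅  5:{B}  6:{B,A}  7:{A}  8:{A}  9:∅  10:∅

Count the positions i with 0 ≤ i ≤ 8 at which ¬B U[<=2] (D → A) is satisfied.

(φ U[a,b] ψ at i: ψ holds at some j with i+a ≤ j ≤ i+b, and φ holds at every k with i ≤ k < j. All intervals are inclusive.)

Evaluate at each i in [0,8]:
  i=0: ✓ (rhs at j=0)
  i=1: ✓ (rhs at j=1)
  i=2: ✓ (rhs at j=2)
  i=3: ✗ (lhs fails at k=3 before rhs at j=4)
  i=4: ✓ (rhs at j=4)
  i=5: ✓ (rhs at j=5)
  i=6: ✓ (rhs at j=6)
  i=7: ✓ (rhs at j=7)
  i=8: ✓ (rhs at j=8)
Positions where it holds: {0, 1, 2, 4, 5, 6, 7, 8} → 8.

8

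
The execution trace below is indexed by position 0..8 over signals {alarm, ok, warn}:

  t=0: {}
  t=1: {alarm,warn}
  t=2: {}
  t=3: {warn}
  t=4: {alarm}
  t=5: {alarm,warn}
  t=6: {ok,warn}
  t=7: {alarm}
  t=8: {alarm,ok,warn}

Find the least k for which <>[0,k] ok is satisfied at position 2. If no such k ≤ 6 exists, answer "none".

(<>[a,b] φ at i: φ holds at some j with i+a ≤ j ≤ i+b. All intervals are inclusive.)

4

Scan j = 2,3,… for ok:
  j=2: fails
  j=3: fails
  j=4: fails
  j=5: fails
  j=6: holds
First hit at j=6, so smallest k = 6-2 = 4.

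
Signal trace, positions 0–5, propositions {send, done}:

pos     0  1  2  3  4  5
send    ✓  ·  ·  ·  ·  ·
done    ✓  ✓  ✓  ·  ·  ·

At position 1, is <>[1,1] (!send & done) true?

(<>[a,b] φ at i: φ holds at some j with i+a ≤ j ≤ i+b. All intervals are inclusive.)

Check (!send & done) at each j in [2,2]:
  j=2: true
Found at j=2 → formula holds.

Yes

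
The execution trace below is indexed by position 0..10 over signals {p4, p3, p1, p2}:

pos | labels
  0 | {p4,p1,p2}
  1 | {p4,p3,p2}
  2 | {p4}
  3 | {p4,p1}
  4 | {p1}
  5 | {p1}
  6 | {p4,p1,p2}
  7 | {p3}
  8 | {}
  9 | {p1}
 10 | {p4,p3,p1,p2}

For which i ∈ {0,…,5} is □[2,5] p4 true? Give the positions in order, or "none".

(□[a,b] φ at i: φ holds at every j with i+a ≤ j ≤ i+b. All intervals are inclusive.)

Evaluate at each i in [0,5]:
  i=0: ✗ (fails at j=4)
  i=1: ✗ (fails at j=4)
  i=2: ✗ (fails at j=4)
  i=3: ✗ (fails at j=5)
  i=4: ✗ (fails at j=7)
  i=5: ✗ (fails at j=7)

none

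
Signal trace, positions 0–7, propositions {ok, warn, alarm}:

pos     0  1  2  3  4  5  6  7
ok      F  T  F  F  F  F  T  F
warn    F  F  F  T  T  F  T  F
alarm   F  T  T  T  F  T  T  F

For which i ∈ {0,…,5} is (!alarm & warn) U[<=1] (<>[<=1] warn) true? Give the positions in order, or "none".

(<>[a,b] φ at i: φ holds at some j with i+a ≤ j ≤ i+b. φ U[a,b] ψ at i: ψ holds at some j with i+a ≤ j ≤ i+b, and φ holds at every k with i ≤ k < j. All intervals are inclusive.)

Evaluate at each i in [0,5]:
  i=0: ✗ (no rhs in [0,1])
  i=1: ✗ (lhs fails at k=1 before rhs at j=2)
  i=2: ✓ (rhs at j=2)
  i=3: ✓ (rhs at j=3)
  i=4: ✓ (rhs at j=4)
  i=5: ✓ (rhs at j=5)

2, 3, 4, 5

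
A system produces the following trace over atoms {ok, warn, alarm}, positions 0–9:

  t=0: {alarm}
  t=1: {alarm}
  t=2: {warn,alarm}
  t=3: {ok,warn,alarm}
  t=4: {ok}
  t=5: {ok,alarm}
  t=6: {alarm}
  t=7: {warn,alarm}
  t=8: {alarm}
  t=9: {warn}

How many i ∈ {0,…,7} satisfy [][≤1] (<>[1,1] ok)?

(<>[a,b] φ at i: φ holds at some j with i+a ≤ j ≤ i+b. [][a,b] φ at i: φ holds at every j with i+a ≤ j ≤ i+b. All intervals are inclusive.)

2

Evaluate at each i in [0,7]:
  i=0: ✗ (fails at j=0)
  i=1: ✗ (fails at j=1)
  i=2: ✓ (all of [2,3])
  i=3: ✓ (all of [3,4])
  i=4: ✗ (fails at j=5)
  i=5: ✗ (fails at j=5)
  i=6: ✗ (fails at j=6)
  i=7: ✗ (fails at j=7)
Positions where it holds: {2, 3} → 2.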